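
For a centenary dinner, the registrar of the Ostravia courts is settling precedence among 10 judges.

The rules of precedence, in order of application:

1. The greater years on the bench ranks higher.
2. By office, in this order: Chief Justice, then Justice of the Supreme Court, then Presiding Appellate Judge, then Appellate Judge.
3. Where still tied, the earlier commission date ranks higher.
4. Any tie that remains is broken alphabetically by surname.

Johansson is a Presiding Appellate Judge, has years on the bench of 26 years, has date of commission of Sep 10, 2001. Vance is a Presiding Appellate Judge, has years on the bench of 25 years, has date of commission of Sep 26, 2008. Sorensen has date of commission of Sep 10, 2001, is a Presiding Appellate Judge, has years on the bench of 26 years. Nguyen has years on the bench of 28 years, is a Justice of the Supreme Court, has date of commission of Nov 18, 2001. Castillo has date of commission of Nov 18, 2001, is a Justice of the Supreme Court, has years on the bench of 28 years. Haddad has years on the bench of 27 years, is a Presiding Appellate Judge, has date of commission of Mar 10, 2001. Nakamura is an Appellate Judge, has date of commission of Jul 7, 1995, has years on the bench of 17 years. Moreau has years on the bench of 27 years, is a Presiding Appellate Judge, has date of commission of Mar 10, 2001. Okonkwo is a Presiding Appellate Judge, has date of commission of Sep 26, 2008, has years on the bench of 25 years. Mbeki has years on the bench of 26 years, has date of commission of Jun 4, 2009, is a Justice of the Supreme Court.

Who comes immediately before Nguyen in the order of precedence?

By years on the bench (higher first): Castillo and Nguyen (both 28 years); then Haddad and Moreau (both 27 years); then Mbeki, Johansson and Sorensen (each 26 years); then Okonkwo and Vance (both 25 years); then Nakamura (17 years).
Castillo and Nguyen are each Justice of the Supreme Court, so the next rule applies.
Castillo and Nguyen both have date of commission Nov 18, 2001, so the next rule applies.
Among Castillo and Nguyen, alphabetically by surname: Castillo before Nguyen.
Haddad and Moreau are each Presiding Appellate Judge, so the next rule applies.
Haddad and Moreau both have date of commission Mar 10, 2001, so the next rule applies.
Among Haddad and Moreau, alphabetically by surname: Haddad before Moreau.
Among Mbeki, Johansson and Sorensen, by office: Mbeki (Justice of the Supreme Court) before Johansson and Sorensen (Presiding Appellate Judge).
Johansson and Sorensen both have date of commission Sep 10, 2001, so the next rule applies.
Among Johansson and Sorensen, alphabetically by surname: Johansson before Sorensen.
Okonkwo and Vance are each Presiding Appellate Judge, so the next rule applies.
Okonkwo and Vance both have date of commission Sep 26, 2008, so the next rule applies.
Among Okonkwo and Vance, alphabetically by surname: Okonkwo before Vance.
Order: Castillo, Nguyen, Haddad, Moreau, Mbeki, Johansson, Sorensen, Okonkwo, Vance, Nakamura.

Castillo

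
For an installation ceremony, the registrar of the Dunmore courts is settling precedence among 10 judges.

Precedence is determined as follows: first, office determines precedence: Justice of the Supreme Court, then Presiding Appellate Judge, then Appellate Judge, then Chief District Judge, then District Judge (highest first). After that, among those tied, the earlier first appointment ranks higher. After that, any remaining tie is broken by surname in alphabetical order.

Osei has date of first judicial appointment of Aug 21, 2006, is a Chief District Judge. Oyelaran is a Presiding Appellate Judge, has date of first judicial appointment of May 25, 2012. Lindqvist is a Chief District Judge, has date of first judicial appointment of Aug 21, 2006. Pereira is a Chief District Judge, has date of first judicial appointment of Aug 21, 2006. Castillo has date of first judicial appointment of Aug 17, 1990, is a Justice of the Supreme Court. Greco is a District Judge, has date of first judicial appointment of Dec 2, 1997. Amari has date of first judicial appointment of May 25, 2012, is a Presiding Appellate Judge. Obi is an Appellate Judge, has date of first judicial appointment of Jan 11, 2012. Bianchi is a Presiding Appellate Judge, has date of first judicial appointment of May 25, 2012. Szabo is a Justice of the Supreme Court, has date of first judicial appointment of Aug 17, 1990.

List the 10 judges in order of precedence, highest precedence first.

By office: Castillo and Szabo (Justice of the Supreme Court); then Amari, Bianchi and Oyelaran (Presiding Appellate Judge); then Obi (Appellate Judge); then Lindqvist, Osei and Pereira (Chief District Judge); then Greco (District Judge).
Castillo and Szabo both have date of first judicial appointment Aug 17, 1990, so the next rule applies.
Among Castillo and Szabo, alphabetically by surname: Castillo before Szabo.
Amari, Bianchi and Oyelaran all have date of first judicial appointment May 25, 2012, so the next rule applies.
Among Amari, Bianchi and Oyelaran, alphabetically by surname: Amari before Bianchi before Oyelaran.
Lindqvist, Osei and Pereira all have date of first judicial appointment Aug 21, 2006, so the next rule applies.
Among Lindqvist, Osei and Pereira, alphabetically by surname: Lindqvist before Osei before Pereira.
Full order: Castillo, Szabo, Amari, Bianchi, Oyelaran, Obi, Lindqvist, Osei, Pereira, Greco.

Castillo, Szabo, Amari, Bianchi, Oyelaran, Obi, Lindqvist, Osei, Pereira, Greco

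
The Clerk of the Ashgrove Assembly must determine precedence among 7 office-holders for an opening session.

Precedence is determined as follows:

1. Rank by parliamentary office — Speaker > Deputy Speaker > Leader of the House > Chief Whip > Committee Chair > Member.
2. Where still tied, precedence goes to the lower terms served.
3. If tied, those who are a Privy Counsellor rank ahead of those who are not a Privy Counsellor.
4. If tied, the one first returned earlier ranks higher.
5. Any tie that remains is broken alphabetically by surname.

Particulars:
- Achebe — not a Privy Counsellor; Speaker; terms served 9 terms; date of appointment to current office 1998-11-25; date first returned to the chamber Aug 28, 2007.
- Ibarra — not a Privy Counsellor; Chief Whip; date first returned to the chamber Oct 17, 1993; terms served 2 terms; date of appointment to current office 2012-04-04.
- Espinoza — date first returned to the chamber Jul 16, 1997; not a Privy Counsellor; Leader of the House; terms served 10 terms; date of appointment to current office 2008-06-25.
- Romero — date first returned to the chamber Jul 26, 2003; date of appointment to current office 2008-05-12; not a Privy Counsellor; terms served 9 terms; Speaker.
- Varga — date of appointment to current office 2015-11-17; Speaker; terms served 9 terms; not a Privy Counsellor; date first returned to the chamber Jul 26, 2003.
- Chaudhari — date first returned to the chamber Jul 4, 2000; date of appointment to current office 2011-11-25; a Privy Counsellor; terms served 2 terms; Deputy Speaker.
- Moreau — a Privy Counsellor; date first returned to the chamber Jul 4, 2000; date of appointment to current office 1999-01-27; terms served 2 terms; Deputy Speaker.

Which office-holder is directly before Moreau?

By parliamentary office: Romero, Varga and Achebe (Speaker); then Chaudhari and Moreau (Deputy Speaker); then Espinoza (Leader of the House); then Ibarra (Chief Whip).
Romero, Varga and Achebe all have terms served 9 terms, so the next rule applies.
Romero, Varga and Achebe are each not a Privy Counsellor, so the next rule applies.
Among Romero, Varga and Achebe, by date first returned to the chamber (earlier first): Romero and Varga (Jul 26, 2003) before Achebe (Aug 28, 2007).
Among Romero and Varga, alphabetically by surname: Romero before Varga.
Chaudhari and Moreau both have terms served 2 terms, so the next rule applies.
Chaudhari and Moreau are each a Privy Counsellor, so the next rule applies.
Chaudhari and Moreau both have date first returned to the chamber Jul 4, 2000, so the next rule applies.
Among Chaudhari and Moreau, alphabetically by surname: Chaudhari before Moreau.
Order: Romero, Varga, Achebe, Chaudhari, Moreau, Espinoza, Ibarra.

Chaudhari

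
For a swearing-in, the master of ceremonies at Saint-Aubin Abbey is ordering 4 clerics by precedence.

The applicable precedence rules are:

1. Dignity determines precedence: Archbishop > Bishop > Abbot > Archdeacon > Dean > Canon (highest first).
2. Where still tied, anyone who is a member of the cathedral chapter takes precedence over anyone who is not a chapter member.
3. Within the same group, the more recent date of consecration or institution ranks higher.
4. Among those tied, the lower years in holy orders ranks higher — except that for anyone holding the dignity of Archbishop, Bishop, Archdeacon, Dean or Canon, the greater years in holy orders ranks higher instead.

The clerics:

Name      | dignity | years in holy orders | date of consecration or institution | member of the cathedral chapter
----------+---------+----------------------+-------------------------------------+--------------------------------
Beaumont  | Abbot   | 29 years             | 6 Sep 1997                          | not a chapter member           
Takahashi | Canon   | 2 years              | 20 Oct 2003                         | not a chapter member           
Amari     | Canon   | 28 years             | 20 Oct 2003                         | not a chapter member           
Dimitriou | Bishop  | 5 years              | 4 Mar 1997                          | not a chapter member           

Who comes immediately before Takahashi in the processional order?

Amari

By dignity: Dimitriou (Bishop); then Beaumont (Abbot); then Amari and Takahashi (Canon).
Amari and Takahashi are each not a chapter member, so the next rule applies.
Amari and Takahashi both have date of consecration or institution 20 Oct 2003, so the next rule applies.
Among Amari and Takahashi, by years in holy orders (higher first) (reversed rule for this group): Amari (28 years) before Takahashi (2 years).
Order: Dimitriou, Beaumont, Amari, Takahashi.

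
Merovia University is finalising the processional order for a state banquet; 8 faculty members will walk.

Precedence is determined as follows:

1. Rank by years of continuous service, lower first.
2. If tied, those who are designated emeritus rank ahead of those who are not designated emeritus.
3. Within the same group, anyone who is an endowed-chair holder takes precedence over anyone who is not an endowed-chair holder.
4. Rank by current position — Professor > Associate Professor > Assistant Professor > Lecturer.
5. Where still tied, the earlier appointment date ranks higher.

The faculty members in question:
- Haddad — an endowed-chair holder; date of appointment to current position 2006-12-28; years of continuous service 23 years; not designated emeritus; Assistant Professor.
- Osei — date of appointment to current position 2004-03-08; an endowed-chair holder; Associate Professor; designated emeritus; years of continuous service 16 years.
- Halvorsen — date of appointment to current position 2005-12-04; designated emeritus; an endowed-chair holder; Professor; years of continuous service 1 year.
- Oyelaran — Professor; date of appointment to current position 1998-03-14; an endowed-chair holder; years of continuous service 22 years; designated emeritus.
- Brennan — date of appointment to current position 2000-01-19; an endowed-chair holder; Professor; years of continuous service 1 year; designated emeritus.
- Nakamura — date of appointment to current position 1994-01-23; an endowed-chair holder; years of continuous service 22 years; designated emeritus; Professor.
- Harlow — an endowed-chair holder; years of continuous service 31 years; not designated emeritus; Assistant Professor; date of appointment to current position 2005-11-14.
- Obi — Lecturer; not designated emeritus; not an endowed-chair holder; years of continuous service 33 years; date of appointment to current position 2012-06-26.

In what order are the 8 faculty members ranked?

By years of continuous service (lower first): Brennan and Halvorsen (both 1 year); then Osei (16 years); then Nakamura and Oyelaran (both 22 years); then Haddad (23 years); then Harlow (31 years); then Obi (33 years).
Brennan and Halvorsen are each designated emeritus, so the next rule applies.
Brennan and Halvorsen are each an endowed-chair holder, so the next rule applies.
Brennan and Halvorsen are each Professor, so the next rule applies.
Among Brennan and Halvorsen, by date of appointment to current position (earlier first): Brennan (2000-01-19) before Halvorsen (2005-12-04).
Nakamura and Oyelaran are each designated emeritus, so the next rule applies.
Nakamura and Oyelaran are each an endowed-chair holder, so the next rule applies.
Nakamura and Oyelaran are each Professor, so the next rule applies.
Among Nakamura and Oyelaran, by date of appointment to current position (earlier first): Nakamura (1994-01-23) before Oyelaran (1998-03-14).
Full order: Brennan, Halvorsen, Osei, Nakamura, Oyelaran, Haddad, Harlow, Obi.

Brennan, Halvorsen, Osei, Nakamura, Oyelaran, Haddad, Harlow, Obi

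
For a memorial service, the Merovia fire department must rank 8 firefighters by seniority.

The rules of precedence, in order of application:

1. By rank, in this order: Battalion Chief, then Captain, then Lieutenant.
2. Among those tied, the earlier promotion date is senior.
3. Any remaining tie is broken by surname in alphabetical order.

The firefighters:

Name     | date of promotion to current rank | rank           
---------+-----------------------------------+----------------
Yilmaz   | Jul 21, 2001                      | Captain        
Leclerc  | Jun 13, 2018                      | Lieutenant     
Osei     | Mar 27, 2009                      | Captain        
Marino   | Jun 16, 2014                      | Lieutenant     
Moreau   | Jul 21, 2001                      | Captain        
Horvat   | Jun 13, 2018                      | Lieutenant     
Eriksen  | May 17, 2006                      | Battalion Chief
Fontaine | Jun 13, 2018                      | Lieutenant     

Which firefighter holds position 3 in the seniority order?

Yilmaz

By rank: Eriksen (Battalion Chief); then Moreau, Yilmaz and Osei (Captain); then Marino, Fontaine, Horvat and Leclerc (Lieutenant).
Among Moreau, Yilmaz and Osei, by date of promotion to current rank (earlier first): Moreau and Yilmaz (Jul 21, 2001) before Osei (Mar 27, 2009).
Among Moreau and Yilmaz, alphabetically by surname: Moreau before Yilmaz.
Among Marino, Fontaine, Horvat and Leclerc, by date of promotion to current rank (earlier first): Marino (Jun 16, 2014) before Fontaine, Horvat and Leclerc (Jun 13, 2018).
Among Fontaine, Horvat and Leclerc, alphabetically by surname: Fontaine before Horvat before Leclerc.
Order: Eriksen, Moreau, Yilmaz, Osei, Marino, Fontaine, Horvat, Leclerc.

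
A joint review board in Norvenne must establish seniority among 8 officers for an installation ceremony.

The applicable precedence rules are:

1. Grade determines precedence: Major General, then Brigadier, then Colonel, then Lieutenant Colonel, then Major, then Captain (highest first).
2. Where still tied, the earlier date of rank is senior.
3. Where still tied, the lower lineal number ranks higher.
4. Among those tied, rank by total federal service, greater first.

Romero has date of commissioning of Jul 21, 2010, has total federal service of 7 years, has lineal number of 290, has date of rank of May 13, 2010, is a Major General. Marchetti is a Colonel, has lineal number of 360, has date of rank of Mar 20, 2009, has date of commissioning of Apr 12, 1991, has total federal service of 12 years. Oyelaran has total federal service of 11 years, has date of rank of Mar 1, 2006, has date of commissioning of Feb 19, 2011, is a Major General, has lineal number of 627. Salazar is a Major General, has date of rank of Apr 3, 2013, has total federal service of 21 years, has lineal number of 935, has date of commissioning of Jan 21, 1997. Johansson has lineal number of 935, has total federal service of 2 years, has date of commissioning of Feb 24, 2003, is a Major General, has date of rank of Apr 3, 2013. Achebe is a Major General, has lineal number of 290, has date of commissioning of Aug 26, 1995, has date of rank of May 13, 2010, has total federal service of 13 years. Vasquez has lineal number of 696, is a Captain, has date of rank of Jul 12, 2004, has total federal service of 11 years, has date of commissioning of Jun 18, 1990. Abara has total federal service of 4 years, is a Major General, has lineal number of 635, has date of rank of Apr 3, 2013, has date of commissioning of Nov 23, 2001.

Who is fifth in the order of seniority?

By grade: Oyelaran, Achebe, Romero, Abara, Salazar and Johansson (Major General); then Marchetti (Colonel); then Vasquez (Captain).
Among Oyelaran, Achebe, Romero, Abara, Salazar and Johansson, by date of rank (earlier first): Oyelaran (Mar 1, 2006) before Achebe and Romero (May 13, 2010) before Abara, Salazar and Johansson (Apr 3, 2013).
Achebe and Romero both have lineal number 290, so the next rule applies.
Among Achebe and Romero, by total federal service (higher first): Achebe (13 years) before Romero (7 years).
Among Abara, Salazar and Johansson, by lineal number (lower first): Abara (635) before Salazar and Johansson (935).
Among Salazar and Johansson, by total federal service (higher first): Salazar (21 years) before Johansson (2 years).
Order: Oyelaran, Achebe, Romero, Abara, Salazar, Johansson, Marchetti, Vasquez.

Salazar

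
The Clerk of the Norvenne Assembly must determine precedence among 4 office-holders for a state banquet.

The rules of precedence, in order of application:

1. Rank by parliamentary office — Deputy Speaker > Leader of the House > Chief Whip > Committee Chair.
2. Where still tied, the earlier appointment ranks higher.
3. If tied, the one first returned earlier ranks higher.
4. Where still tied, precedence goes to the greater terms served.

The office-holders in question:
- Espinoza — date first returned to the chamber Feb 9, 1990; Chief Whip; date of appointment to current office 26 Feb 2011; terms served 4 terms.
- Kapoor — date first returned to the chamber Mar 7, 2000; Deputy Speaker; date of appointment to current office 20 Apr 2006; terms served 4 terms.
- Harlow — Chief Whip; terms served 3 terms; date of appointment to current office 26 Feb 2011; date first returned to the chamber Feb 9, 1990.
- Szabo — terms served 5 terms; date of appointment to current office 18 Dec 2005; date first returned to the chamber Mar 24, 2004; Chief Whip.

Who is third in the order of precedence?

Espinoza

By parliamentary office: Kapoor (Deputy Speaker); then Szabo, Espinoza and Harlow (Chief Whip).
Among Szabo, Espinoza and Harlow, by date of appointment to current office (earlier first): Szabo (18 Dec 2005) before Espinoza and Harlow (26 Feb 2011).
Espinoza and Harlow both have date first returned to the chamber Feb 9, 1990, so the next rule applies.
Among Espinoza and Harlow, by terms served (higher first): Espinoza (4 terms) before Harlow (3 terms).
Order: Kapoor, Szabo, Espinoza, Harlow.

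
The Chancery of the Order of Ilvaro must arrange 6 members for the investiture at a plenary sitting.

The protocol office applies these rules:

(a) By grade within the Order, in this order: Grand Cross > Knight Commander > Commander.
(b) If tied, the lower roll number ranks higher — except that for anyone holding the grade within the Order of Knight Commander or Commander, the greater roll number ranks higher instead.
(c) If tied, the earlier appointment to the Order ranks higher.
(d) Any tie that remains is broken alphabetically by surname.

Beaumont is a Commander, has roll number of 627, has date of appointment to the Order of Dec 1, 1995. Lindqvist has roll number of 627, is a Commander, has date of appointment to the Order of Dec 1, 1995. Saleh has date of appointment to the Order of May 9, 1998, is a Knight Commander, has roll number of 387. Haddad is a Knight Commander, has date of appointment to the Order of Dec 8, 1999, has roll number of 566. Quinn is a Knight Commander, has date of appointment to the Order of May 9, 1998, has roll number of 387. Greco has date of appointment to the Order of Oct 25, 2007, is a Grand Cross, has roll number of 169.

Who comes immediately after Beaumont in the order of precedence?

Lindqvist

By grade within the Order: Greco (Grand Cross); then Haddad, Quinn and Saleh (Knight Commander); then Beaumont and Lindqvist (Commander).
Among Haddad, Quinn and Saleh, by roll number (higher first) (reversed rule for this group): Haddad (566) before Quinn and Saleh (387).
Quinn and Saleh both have date of appointment to the Order May 9, 1998, so the next rule applies.
Among Quinn and Saleh, alphabetically by surname: Quinn before Saleh.
Beaumont and Lindqvist both have roll number 627, so the next rule applies.
Beaumont and Lindqvist both have date of appointment to the Order Dec 1, 1995, so the next rule applies.
Among Beaumont and Lindqvist, alphabetically by surname: Beaumont before Lindqvist.
Order: Greco, Haddad, Quinn, Saleh, Beaumont, Lindqvist.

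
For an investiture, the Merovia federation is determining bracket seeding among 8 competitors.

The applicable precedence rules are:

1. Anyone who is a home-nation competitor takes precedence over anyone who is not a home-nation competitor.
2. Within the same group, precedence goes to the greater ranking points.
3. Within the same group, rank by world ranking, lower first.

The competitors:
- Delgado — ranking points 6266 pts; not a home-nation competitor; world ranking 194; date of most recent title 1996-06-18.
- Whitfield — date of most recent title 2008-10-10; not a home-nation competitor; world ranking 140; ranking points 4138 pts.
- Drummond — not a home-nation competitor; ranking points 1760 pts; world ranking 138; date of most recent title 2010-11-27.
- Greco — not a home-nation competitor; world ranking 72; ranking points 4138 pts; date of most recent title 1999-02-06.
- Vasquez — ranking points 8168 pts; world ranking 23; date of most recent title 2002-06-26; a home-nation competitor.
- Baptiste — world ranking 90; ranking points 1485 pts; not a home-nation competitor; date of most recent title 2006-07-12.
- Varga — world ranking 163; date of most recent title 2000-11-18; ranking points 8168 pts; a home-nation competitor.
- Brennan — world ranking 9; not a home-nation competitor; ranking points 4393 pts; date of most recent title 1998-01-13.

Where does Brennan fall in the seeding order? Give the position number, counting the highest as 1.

By the first rule: Vasquez and Varga (both a home-nation competitor); then Delgado, Brennan, Greco, Whitfield, Drummond and Baptiste (each not a home-nation competitor).
Vasquez and Varga both have ranking points 8168 pts, so the next rule applies.
Among Vasquez and Varga, by world ranking (lower first): Vasquez (23) before Varga (163).
Among Delgado, Brennan, Greco, Whitfield, Drummond and Baptiste, by ranking points (higher first): Delgado (6266 pts) before Brennan (4393 pts) before Greco and Whitfield (4138 pts) before Drummond (1760 pts) before Baptiste (1485 pts).
Among Greco and Whitfield, by world ranking (lower first): Greco (72) before Whitfield (140).
Order: Vasquez, Varga, Delgado, Brennan, Greco, Whitfield, Drummond, Baptiste. So position 4.

4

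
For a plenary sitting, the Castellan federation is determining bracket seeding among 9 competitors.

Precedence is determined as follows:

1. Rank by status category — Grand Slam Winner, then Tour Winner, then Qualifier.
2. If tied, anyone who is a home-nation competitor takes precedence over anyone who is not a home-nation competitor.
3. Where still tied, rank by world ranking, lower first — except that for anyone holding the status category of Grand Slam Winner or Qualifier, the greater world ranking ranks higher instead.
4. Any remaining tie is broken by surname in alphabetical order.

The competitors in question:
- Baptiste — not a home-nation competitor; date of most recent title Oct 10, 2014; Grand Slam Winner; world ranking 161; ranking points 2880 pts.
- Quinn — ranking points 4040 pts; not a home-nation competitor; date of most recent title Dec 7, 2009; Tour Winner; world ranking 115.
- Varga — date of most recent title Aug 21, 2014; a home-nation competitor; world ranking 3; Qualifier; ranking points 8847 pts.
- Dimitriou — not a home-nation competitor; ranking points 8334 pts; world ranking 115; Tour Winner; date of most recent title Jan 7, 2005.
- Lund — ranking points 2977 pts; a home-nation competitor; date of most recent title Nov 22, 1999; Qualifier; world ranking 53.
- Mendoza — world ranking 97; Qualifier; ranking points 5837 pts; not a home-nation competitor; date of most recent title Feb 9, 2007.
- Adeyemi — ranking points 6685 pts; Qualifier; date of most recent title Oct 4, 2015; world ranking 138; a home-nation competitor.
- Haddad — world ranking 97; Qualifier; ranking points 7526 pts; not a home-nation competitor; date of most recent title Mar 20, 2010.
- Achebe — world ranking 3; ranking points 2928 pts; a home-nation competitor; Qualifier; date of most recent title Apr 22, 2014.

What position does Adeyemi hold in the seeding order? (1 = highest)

4

By status category: Baptiste (Grand Slam Winner); then Dimitriou and Quinn (Tour Winner); then Adeyemi, Lund, Achebe, Varga, Haddad and Mendoza (Qualifier).
Dimitriou and Quinn are each not a home-nation competitor, so the next rule applies.
Dimitriou and Quinn both have world ranking 115, so the next rule applies.
Among Dimitriou and Quinn, alphabetically by surname: Dimitriou before Quinn.
Among Adeyemi, Lund, Achebe, Varga, Haddad and Mendoza, a home-nation competitor before not a home-nation competitor: Adeyemi, Lund, Achebe and Varga (a home-nation competitor) before Haddad and Mendoza (not a home-nation competitor).
Among Adeyemi, Lund, Achebe and Varga, by world ranking (higher first) (reversed rule for this group): Adeyemi (138) before Lund (53) before Achebe and Varga (3).
Among Achebe and Varga, alphabetically by surname: Achebe before Varga.
Haddad and Mendoza both have world ranking 97, so the next rule applies.
Among Haddad and Mendoza, alphabetically by surname: Haddad before Mendoza.
Order: Baptiste, Dimitriou, Quinn, Adeyemi, Lund, Achebe, Varga, Haddad, Mendoza. So position 4.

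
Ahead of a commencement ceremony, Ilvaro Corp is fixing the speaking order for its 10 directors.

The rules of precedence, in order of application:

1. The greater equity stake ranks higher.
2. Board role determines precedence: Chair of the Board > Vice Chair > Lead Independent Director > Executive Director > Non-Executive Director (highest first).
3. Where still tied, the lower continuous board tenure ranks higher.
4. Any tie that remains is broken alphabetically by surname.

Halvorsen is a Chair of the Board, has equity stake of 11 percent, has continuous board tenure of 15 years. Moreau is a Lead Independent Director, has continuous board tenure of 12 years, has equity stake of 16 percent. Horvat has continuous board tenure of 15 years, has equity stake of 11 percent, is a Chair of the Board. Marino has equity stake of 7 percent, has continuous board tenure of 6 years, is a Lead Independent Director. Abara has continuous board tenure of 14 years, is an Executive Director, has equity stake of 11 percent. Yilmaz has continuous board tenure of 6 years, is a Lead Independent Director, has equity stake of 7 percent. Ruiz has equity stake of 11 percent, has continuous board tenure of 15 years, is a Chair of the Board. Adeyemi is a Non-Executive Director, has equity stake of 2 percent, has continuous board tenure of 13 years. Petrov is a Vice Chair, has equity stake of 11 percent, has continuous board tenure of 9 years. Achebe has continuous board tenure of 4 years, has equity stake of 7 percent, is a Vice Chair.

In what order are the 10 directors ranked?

Moreau, Halvorsen, Horvat, Ruiz, Petrov, Abara, Achebe, Marino, Yilmaz, Adeyemi

By equity stake (higher first): Moreau (16 percent); then Halvorsen, Horvat, Ruiz, Petrov and Abara (each 11 percent); then Achebe, Marino and Yilmaz (each 7 percent); then Adeyemi (2 percent).
Among Halvorsen, Horvat, Ruiz, Petrov and Abara, by board role: Halvorsen, Horvat and Ruiz (Chair of the Board) before Petrov (Vice Chair) before Abara (Executive Director).
Halvorsen, Horvat and Ruiz all have continuous board tenure 15 years, so the next rule applies.
Among Halvorsen, Horvat and Ruiz, alphabetically by surname: Halvorsen before Horvat before Ruiz.
Among Achebe, Marino and Yilmaz, by board role: Achebe (Vice Chair) before Marino and Yilmaz (Lead Independent Director).
Marino and Yilmaz both have continuous board tenure 6 years, so the next rule applies.
Among Marino and Yilmaz, alphabetically by surname: Marino before Yilmaz.
Full order: Moreau, Halvorsen, Horvat, Ruiz, Petrov, Abara, Achebe, Marino, Yilmaz, Adeyemi.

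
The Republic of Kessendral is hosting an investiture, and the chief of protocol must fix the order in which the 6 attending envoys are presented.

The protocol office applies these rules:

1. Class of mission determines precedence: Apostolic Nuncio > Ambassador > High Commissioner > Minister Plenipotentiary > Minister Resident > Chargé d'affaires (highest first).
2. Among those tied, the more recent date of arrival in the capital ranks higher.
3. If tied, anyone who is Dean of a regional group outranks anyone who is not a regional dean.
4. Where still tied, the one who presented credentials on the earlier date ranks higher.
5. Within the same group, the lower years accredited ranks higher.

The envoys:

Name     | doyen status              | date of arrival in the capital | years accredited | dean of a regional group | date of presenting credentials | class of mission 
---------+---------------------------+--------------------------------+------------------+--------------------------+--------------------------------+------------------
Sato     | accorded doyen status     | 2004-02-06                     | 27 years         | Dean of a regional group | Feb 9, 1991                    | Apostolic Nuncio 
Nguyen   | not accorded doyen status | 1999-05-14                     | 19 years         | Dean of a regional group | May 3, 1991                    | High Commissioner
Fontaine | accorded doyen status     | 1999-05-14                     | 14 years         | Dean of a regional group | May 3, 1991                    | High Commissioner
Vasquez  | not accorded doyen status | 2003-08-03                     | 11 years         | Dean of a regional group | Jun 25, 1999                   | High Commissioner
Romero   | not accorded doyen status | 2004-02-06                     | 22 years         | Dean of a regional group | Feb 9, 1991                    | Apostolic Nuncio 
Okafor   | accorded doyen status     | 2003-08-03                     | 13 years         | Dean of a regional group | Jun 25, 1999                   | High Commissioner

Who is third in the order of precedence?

By class of mission: Romero and Sato (Apostolic Nuncio); then Vasquez, Okafor, Fontaine and Nguyen (High Commissioner).
Romero and Sato both have date of arrival in the capital 2004-02-06, so the next rule applies.
Romero and Sato are each Dean of a regional group, so the next rule applies.
Romero and Sato both have date of presenting credentials Feb 9, 1991, so the next rule applies.
Among Romero and Sato, by years accredited (lower first): Romero (22 years) before Sato (27 years).
Among Vasquez, Okafor, Fontaine and Nguyen, by date of arrival in the capital (later first): Vasquez and Okafor (2003-08-03) before Fontaine and Nguyen (1999-05-14).
Vasquez and Okafor are each Dean of a regional group, so the next rule applies.
Vasquez and Okafor both have date of presenting credentials Jun 25, 1999, so the next rule applies.
Among Vasquez and Okafor, by years accredited (lower first): Vasquez (11 years) before Okafor (13 years).
Fontaine and Nguyen are each Dean of a regional group, so the next rule applies.
Fontaine and Nguyen both have date of presenting credentials May 3, 1991, so the next rule applies.
Among Fontaine and Nguyen, by years accredited (lower first): Fontaine (14 years) before Nguyen (19 years).
Order: Romero, Sato, Vasquez, Okafor, Fontaine, Nguyen.

Vasquez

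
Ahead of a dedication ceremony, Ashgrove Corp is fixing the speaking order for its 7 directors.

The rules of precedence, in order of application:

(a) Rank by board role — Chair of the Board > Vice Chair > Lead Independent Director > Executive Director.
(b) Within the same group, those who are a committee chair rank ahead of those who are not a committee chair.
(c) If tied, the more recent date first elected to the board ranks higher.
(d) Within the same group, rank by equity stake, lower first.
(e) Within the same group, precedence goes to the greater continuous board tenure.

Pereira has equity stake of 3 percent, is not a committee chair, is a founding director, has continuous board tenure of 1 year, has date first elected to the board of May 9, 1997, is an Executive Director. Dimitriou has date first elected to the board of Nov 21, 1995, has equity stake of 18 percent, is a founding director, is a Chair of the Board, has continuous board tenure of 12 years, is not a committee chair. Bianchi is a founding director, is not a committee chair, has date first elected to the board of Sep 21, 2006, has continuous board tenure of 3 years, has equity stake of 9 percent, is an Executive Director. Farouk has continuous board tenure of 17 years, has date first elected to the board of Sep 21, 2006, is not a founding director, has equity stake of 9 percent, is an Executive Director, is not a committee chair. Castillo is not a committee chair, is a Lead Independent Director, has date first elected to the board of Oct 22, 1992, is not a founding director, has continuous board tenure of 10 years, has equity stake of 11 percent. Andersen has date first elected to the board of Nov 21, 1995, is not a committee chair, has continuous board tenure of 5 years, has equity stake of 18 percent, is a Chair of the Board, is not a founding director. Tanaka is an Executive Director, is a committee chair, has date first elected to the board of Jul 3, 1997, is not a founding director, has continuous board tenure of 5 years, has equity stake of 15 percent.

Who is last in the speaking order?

Pereira

By board role: Dimitriou and Andersen (Chair of the Board); then Castillo (Lead Independent Director); then Tanaka, Farouk, Bianchi and Pereira (Executive Director).
Dimitriou and Andersen are each not a committee chair, so the next rule applies.
Dimitriou and Andersen both have date first elected to the board Nov 21, 1995, so the next rule applies.
Dimitriou and Andersen both have equity stake 18 percent, so the next rule applies.
Among Dimitriou and Andersen, by continuous board tenure (higher first): Dimitriou (12 years) before Andersen (5 years).
Among Tanaka, Farouk, Bianchi and Pereira, a committee chair before not a committee chair: Tanaka (a committee chair) before Farouk, Bianchi and Pereira (not a committee chair).
Among Farouk, Bianchi and Pereira, by date first elected to the board (later first): Farouk and Bianchi (Sep 21, 2006) before Pereira (May 9, 1997).
Farouk and Bianchi both have equity stake 9 percent, so the next rule applies.
Among Farouk and Bianchi, by continuous board tenure (higher first): Farouk (17 years) before Bianchi (3 years).
Order: Dimitriou, Andersen, Castillo, Tanaka, Farouk, Bianchi, Pereira.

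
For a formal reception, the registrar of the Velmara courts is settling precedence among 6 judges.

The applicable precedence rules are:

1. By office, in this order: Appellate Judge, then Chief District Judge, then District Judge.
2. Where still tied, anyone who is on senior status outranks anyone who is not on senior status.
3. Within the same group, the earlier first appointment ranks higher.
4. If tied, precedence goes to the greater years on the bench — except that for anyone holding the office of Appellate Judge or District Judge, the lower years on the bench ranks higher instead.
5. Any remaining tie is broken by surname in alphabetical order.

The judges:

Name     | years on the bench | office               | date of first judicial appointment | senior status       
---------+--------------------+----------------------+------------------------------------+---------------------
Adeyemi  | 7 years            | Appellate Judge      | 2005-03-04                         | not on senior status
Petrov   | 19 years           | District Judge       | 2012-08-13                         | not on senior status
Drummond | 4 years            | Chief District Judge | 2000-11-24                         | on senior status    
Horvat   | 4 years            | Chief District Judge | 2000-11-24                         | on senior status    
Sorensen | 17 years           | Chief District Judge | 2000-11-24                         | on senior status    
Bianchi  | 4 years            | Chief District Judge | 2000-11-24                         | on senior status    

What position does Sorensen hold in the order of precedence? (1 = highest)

2

By office: Adeyemi (Appellate Judge); then Sorensen, Bianchi, Drummond and Horvat (Chief District Judge); then Petrov (District Judge).
Sorensen, Bianchi, Drummond and Horvat are each on senior status, so the next rule applies.
Sorensen, Bianchi, Drummond and Horvat all have date of first judicial appointment 2000-11-24, so the next rule applies.
Among Sorensen, Bianchi, Drummond and Horvat, by years on the bench (higher first): Sorensen (17 years) before Bianchi, Drummond and Horvat (4 years).
Among Bianchi, Drummond and Horvat, alphabetically by surname: Bianchi before Drummond before Horvat.
Order: Adeyemi, Sorensen, Bianchi, Drummond, Horvat, Petrov. So position 2.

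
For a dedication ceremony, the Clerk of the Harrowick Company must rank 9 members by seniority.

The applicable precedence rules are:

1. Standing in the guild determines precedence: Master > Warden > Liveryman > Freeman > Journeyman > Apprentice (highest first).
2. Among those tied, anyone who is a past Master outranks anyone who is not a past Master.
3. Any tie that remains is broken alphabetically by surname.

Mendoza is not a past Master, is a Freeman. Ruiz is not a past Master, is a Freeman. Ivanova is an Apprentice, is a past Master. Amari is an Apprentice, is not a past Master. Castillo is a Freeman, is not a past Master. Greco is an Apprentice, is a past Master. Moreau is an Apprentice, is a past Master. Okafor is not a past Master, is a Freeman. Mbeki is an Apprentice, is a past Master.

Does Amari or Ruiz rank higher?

By standing in the guild: Castillo, Mendoza, Okafor and Ruiz (Freeman); then Greco, Ivanova, Mbeki, Moreau and Amari (Apprentice).
Castillo, Mendoza, Okafor and Ruiz are each not a past Master, so the next rule applies.
Among Castillo, Mendoza, Okafor and Ruiz, alphabetically by surname: Castillo before Mendoza before Okafor before Ruiz.
Among Greco, Ivanova, Mbeki, Moreau and Amari, a past Master before not a past Master: Greco, Ivanova, Mbeki and Moreau (a past Master) before Amari (not a past Master).
Among Greco, Ivanova, Mbeki and Moreau, alphabetically by surname: Greco before Ivanova before Mbeki before Moreau.
So Ruiz takes precedence.

Ruiz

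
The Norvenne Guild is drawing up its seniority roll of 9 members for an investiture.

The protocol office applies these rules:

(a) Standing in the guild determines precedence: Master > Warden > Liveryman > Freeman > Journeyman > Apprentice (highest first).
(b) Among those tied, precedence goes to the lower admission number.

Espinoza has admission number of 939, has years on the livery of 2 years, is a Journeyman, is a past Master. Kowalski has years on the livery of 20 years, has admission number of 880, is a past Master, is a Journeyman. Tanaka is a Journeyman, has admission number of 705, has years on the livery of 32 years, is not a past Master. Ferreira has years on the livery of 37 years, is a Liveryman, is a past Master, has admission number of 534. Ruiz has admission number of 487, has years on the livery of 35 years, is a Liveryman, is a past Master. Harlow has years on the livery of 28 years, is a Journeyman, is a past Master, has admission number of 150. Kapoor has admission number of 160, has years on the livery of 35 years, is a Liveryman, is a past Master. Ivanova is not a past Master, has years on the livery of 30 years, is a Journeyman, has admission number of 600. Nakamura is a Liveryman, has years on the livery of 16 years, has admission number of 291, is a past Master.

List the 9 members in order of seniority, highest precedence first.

By standing in the guild: Kapoor, Nakamura, Ruiz and Ferreira (Liveryman); then Harlow, Ivanova, Tanaka, Kowalski and Espinoza (Journeyman).
Among Kapoor, Nakamura, Ruiz and Ferreira, by admission number (lower first): Kapoor (160) before Nakamura (291) before Ruiz (487) before Ferreira (534).
Among Harlow, Ivanova, Tanaka, Kowalski and Espinoza, by admission number (lower first): Harlow (150) before Ivanova (600) before Tanaka (705) before Kowalski (880) before Espinoza (939).
Full order: Kapoor, Nakamura, Ruiz, Ferreira, Harlow, Ivanova, Tanaka, Kowalski, Espinoza.

Kapoor, Nakamura, Ruiz, Ferreira, Harlow, Ivanova, Tanaka, Kowalski, Espinoza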